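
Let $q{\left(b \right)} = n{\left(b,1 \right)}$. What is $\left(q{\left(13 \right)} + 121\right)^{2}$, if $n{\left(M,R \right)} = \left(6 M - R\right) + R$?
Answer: $39601$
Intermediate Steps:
$n{\left(M,R \right)} = 6 M$ ($n{\left(M,R \right)} = \left(- R + 6 M\right) + R = 6 M$)
$q{\left(b \right)} = 6 b$
$\left(q{\left(13 \right)} + 121\right)^{2} = \left(6 \cdot 13 + 121\right)^{2} = \left(78 + 121\right)^{2} = 199^{2} = 39601$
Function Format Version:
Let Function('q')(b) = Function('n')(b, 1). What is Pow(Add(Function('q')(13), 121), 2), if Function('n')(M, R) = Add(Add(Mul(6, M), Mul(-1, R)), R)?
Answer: 39601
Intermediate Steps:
Function('n')(M, R) = Mul(6, M) (Function('n')(M, R) = Add(Add(Mul(-1, R), Mul(6, M)), R) = Mul(6, M))
Function('q')(b) = Mul(6, b)
Pow(Add(Function('q')(13), 121), 2) = Pow(Add(Mul(6, 13), 121), 2) = Pow(Add(78, 121), 2) = Pow(199, 2) = 39601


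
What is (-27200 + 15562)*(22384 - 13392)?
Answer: -104648896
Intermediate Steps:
(-27200 + 15562)*(22384 - 13392) = -11638*8992 = -104648896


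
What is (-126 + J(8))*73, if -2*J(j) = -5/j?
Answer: -146803/16 ≈ -9175.2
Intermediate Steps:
J(j) = 5/(2*j) (J(j) = -(-5)/(2*j) = 5/(2*j))
(-126 + J(8))*73 = (-126 + (5/2)/8)*73 = (-126 + (5/2)*(⅛))*73 = (-126 + 5/16)*73 = -2011/16*73 = -146803/16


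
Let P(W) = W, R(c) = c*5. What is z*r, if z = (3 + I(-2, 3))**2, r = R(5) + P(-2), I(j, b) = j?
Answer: 23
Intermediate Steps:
R(c) = 5*c
r = 23 (r = 5*5 - 2 = 25 - 2 = 23)
z = 1 (z = (3 - 2)**2 = 1**2 = 1)
z*r = 1*23 = 23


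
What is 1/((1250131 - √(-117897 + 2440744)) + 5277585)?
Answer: 6527716/42611073853809 + √2322847/42611073853809 ≈ 1.5323e-7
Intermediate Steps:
1/((1250131 - √(-117897 + 2440744)) + 5277585) = 1/((1250131 - √2322847) + 5277585) = 1/(6527716 - √2322847)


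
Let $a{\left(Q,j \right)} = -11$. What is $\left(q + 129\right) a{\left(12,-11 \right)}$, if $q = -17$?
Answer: $-1232$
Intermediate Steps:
$\left(q + 129\right) a{\left(12,-11 \right)} = \left(-17 + 129\right) \left(-11\right) = 112 \left(-11\right) = -1232$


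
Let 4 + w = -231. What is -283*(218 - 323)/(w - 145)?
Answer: -5943/76 ≈ -78.197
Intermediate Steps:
w = -235 (w = -4 - 231 = -235)
-283*(218 - 323)/(w - 145) = -283*(218 - 323)/(-235 - 145) = -283/((-380/(-105))) = -283/((-380*(-1/105))) = -283/76/21 = -283*21/76 = -5943/76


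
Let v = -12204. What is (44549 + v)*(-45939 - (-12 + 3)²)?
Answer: -1488516900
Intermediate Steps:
(44549 + v)*(-45939 - (-12 + 3)²) = (44549 - 12204)*(-45939 - (-12 + 3)²) = 32345*(-45939 - 1*(-9)²) = 32345*(-45939 - 1*81) = 32345*(-45939 - 81) = 32345*(-46020) = -1488516900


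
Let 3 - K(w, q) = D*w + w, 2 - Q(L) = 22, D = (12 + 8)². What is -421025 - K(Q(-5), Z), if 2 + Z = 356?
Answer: -429048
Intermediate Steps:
Z = 354 (Z = -2 + 356 = 354)
D = 400 (D = 20² = 400)
Q(L) = -20 (Q(L) = 2 - 1*22 = 2 - 22 = -20)
K(w, q) = 3 - 401*w (K(w, q) = 3 - (400*w + w) = 3 - 401*w)
-421025 - K(Q(-5), Z) = -421025 - (3 - 401*(-20)) = -421025 - (3 + 8020) = -421025 - 1*8023 = -421025 - 8023 = -429048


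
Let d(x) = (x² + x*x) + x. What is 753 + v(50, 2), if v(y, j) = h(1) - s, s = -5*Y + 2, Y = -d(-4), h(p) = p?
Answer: 612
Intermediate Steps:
d(x) = x + 2*x² (d(x) = (x² + x²) + x = 2*x² + x = x + 2*x²)
Y = -28 (Y = -(-4)*(1 + 2*(-4)) = -(-4)*(1 - 8) = -(-4)*(-7) = -1*28 = -28)
s = 142 (s = -5*(-28) + 2 = 140 + 2 = 142)
v(y, j) = -141 (v(y, j) = 1 - 1*142 = 1 - 142 = -141)
753 + v(50, 2) = 753 - 141 = 612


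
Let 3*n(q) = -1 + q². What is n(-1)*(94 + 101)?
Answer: 0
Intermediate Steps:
n(q) = -⅓ + q²/3 (n(q) = (-1 + q²)/3 = -⅓ + q²/3)
n(-1)*(94 + 101) = (-⅓ + (⅓)*(-1)²)*(94 + 101) = (-⅓ + (⅓)*1)*195 = (-⅓ + ⅓)*195 = 0*195 = 0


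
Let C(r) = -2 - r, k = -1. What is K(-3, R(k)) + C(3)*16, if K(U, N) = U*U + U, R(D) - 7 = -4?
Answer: -74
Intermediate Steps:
R(D) = 3 (R(D) = 7 - 4 = 3)
K(U, N) = U + U**2 (K(U, N) = U**2 + U = U + U**2)
K(-3, R(k)) + C(3)*16 = -3*(1 - 3) + (-2 - 1*3)*16 = -3*(-2) + (-2 - 3)*16 = 6 - 5*16 = 6 - 80 = -74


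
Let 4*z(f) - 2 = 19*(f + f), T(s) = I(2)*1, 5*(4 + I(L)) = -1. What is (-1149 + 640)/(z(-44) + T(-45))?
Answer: 5090/4217 ≈ 1.2070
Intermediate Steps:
I(L) = -21/5 (I(L) = -4 + (1/5)*(-1) = -4 - 1/5 = -21/5)
T(s) = -21/5 (T(s) = -21/5*1 = -21/5)
z(f) = 1/2 + 19*f/2 (z(f) = 1/2 + (19*(f + f))/4 = 1/2 + (19*(2*f))/4 = 1/2 + (38*f)/4 = 1/2 + 19*f/2)
(-1149 + 640)/(z(-44) + T(-45)) = (-1149 + 640)/((1/2 + (19/2)*(-44)) - 21/5) = -509/((1/2 - 418) - 21/5) = -509/(-835/2 - 21/5) = -509/(-4217/10) = -509*(-10/4217) = 5090/4217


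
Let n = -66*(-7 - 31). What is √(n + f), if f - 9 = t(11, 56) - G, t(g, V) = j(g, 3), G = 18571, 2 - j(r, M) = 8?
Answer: 2*I*√4015 ≈ 126.73*I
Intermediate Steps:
j(r, M) = -6 (j(r, M) = 2 - 1*8 = 2 - 8 = -6)
t(g, V) = -6
f = -18568 (f = 9 + (-6 - 1*18571) = 9 + (-6 - 18571) = 9 - 18577 = -18568)
n = 2508 (n = -66*(-38) = 2508)
√(n + f) = √(2508 - 18568) = √(-16060) = 2*I*√4015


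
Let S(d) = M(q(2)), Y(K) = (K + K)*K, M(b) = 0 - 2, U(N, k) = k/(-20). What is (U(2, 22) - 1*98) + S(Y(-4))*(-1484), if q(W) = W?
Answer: 28689/10 ≈ 2868.9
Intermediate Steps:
U(N, k) = -k/20 (U(N, k) = k*(-1/20) = -k/20)
M(b) = -2
Y(K) = 2*K**2 (Y(K) = (2*K)*K = 2*K**2)
S(d) = -2
(U(2, 22) - 1*98) + S(Y(-4))*(-1484) = (-1/20*22 - 1*98) - 2*(-1484) = (-11/10 - 98) + 2968 = -991/10 + 2968 = 28689/10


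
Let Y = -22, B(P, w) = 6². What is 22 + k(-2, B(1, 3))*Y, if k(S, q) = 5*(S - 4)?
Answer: 682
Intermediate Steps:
B(P, w) = 36
k(S, q) = -20 + 5*S (k(S, q) = 5*(-4 + S) = -20 + 5*S)
22 + k(-2, B(1, 3))*Y = 22 + (-20 + 5*(-2))*(-22) = 22 + (-20 - 10)*(-22) = 22 - 30*(-22) = 22 + 660 = 682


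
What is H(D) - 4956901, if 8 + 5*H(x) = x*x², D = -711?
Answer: -384209944/5 ≈ -7.6842e+7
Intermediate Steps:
H(x) = -8/5 + x³/5 (H(x) = -8/5 + (x*x²)/5 = -8/5 + x³/5)
H(D) - 4956901 = (-8/5 + (⅕)*(-711)³) - 4956901 = (-8/5 + (⅕)*(-359425431)) - 4956901 = (-8/5 - 359425431/5) - 4956901 = -359425439/5 - 4956901 = -384209944/5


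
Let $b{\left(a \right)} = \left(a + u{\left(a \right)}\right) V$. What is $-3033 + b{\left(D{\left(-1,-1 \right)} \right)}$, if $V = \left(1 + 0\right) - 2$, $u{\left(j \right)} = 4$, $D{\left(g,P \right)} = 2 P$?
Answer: $-3035$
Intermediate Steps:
$V = -1$ ($V = 1 - 2 = -1$)
$b{\left(a \right)} = -4 - a$ ($b{\left(a \right)} = \left(a + 4\right) \left(-1\right) = \left(4 + a\right) \left(-1\right) = -4 - a$)
$-3033 + b{\left(D{\left(-1,-1 \right)} \right)} = -3033 - \left(4 + 2 \left(-1\right)\right) = -3033 - 2 = -3035$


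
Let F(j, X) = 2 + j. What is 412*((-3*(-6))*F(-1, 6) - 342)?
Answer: -133488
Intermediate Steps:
412*((-3*(-6))*F(-1, 6) - 342) = 412*((-3*(-6))*(2 - 1) - 342) = 412*(18*1 - 342) = 412*(18 - 342) = 412*(-324) = -133488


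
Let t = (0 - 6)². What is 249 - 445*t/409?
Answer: 85821/409 ≈ 209.83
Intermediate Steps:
t = 36 (t = (-6)² = 36)
249 - 445*t/409 = 249 - 16020/409 = 85821/409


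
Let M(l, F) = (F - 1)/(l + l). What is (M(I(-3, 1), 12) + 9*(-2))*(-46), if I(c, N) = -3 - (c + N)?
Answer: 1081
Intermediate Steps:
I(c, N) = -3 - N - c (I(c, N) = -3 - (N + c) = -3 + (-N - c) = -3 - N - c)
M(l, F) = (-1 + F)/(2*l) (M(l, F) = (-1 + F)/((2*l)) = (-1 + F)*(1/(2*l)) = (-1 + F)/(2*l))
(M(I(-3, 1), 12) + 9*(-2))*(-46) = ((-1 + 12)/(2*(-3 - 1*1 - 1*(-3))) + 9*(-2))*(-46) = ((½)*11/(-3 - 1 + 3) - 18)*(-46) = ((½)*11/(-1) - 18)*(-46) = ((½)*(-1)*11 - 18)*(-46) = (-11/2 - 18)*(-46) = -47/2*(-46) = 1081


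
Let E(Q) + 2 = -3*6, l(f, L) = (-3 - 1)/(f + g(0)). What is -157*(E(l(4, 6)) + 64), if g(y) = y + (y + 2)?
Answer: -6908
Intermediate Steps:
g(y) = 2 + 2*y (g(y) = y + (2 + y) = 2 + 2*y)
l(f, L) = -4/(2 + f) (l(f, L) = (-3 - 1)/(f + (2 + 2*0)) = -4/(f + (2 + 0)) = -4/(f + 2) = -4/(2 + f))
E(Q) = -20 (E(Q) = -2 - 3*6 = -2 - 18 = -20)
-157*(E(l(4, 6)) + 64) = -157*(-20 + 64) = -157*44 = -6908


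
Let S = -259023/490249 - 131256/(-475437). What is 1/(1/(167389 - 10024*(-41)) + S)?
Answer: -44936210920522083/11336224992060566 ≈ -3.9639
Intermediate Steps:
S = -19600331769/77694171271 (S = -259023*1/490249 - 131256*(-1/475437) = -259023/490249 + 43752/158479 = -19600331769/77694171271 ≈ -0.25228)
1/(1/(167389 - 10024*(-41)) + S) = 1/(1/(167389 - 10024*(-41)) - 19600331769/77694171271) = 1/(1/(167389 + 410984) - 19600331769/77694171271) = 1/(1/578373 - 19600331769/77694171271) = 1/(-11336224992060566/44936210920522083) = -44936210920522083/11336224992060566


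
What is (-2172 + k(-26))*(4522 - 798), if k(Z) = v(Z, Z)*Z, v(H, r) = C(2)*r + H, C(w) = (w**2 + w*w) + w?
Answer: 19603136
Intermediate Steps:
C(w) = w + 2*w**2 (C(w) = (w**2 + w**2) + w = 2*w**2 + w = w + 2*w**2)
v(H, r) = H + 10*r (v(H, r) = (2*(1 + 2*2))*r + H = (2*(1 + 4))*r + H = (2*5)*r + H = 10*r + H = H + 10*r)
k(Z) = 11*Z**2 (k(Z) = (Z + 10*Z)*Z = (11*Z)*Z = 11*Z**2)
(-2172 + k(-26))*(4522 - 798) = (-2172 + 11*(-26)**2)*(4522 - 798) = (-2172 + 11*676)*3724 = (-2172 + 7436)*3724 = 5264*3724 = 19603136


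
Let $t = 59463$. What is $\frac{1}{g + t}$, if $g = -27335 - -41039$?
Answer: $\frac{1}{73167} \approx 1.3667 \cdot 10^{-5}$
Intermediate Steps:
$g = 13704$ ($g = -27335 + 41039 = 13704$)
$\frac{1}{g + t} = \frac{1}{13704 + 59463} = \frac{1}{73167}$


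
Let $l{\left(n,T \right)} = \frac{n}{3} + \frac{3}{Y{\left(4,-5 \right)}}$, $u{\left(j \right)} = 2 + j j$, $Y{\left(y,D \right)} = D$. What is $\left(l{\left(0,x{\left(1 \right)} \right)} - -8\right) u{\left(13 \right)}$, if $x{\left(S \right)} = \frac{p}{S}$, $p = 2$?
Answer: $\frac{6327}{5} \approx 1265.4$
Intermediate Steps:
$u{\left(j \right)} = 2 + j^{2}$
$x{\left(S \right)} = \frac{2}{S}$
$l{\left(n,T \right)} = - \frac{3}{5} + \frac{n}{3}$ ($l{\left(n,T \right)} = \frac{n}{3} + \frac{3}{-5} = n \frac{1}{3} + 3 \left(- \frac{1}{5}\right) = \frac{n}{3} - \frac{3}{5} = - \frac{3}{5} + \frac{n}{3}$)
$\left(l{\left(0,x{\left(1 \right)} \right)} - -8\right) u{\left(13 \right)} = \left(\left(- \frac{3}{5} + \frac{1}{3} \cdot 0\right) - -8\right) \left(2 + 13^{2}\right) = \left(\left(- \frac{3}{5} + 0\right) + 8\right) \left(2 + 169\right) = \left(- \frac{3}{5} + 8\right) 171 = \frac{37}{5} \cdot 171 = \frac{6327}{5}$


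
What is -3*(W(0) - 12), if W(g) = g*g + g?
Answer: 36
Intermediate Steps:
W(g) = g + g² (W(g) = g² + g = g + g²)
-3*(W(0) - 12) = -3*(0*(1 + 0) - 12) = -3*(0*1 - 12) = -3*(0 - 12) = -3*(-12) = 36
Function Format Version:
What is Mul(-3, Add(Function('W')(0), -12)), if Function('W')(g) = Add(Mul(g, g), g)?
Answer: 36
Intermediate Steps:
Function('W')(g) = Add(g, Pow(g, 2)) (Function('W')(g) = Add(Pow(g, 2), g) = Add(g, Pow(g, 2)))
Mul(-3, Add(Function('W')(0), -12)) = Mul(-3, Add(Mul(0, Add(1, 0)), -12)) = Mul(-3, Add(Mul(0, 1), -12)) = Mul(-3, Add(0, -12)) = Mul(-3, -12) = 36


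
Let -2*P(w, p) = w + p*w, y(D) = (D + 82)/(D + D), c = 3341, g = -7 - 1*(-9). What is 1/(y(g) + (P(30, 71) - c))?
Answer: -1/4400 ≈ -0.00022727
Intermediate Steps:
g = 2 (g = -7 + 9 = 2)
y(D) = (82 + D)/(2*D) (y(D) = (82 + D)/((2*D)) = (82 + D)*(1/(2*D)) = (82 + D)/(2*D))
P(w, p) = -w/2 - p*w/2 (P(w, p) = -(w + p*w)/2 = -w/2 - p*w/2)
1/(y(g) + (P(30, 71) - c)) = 1/((½)*(82 + 2)/2 + (-½*30*(1 + 71) - 1*3341)) = 1/((½)*(½)*84 + (-½*30*72 - 3341)) = 1/(21 + (-1080 - 3341)) = 1/(21 - 4421) = 1/(-4400) = -1/4400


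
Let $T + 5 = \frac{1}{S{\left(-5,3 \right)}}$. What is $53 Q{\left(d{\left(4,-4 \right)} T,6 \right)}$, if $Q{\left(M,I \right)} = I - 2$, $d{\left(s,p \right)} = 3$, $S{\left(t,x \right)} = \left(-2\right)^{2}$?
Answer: $212$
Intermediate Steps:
$S{\left(t,x \right)} = 4$
$T = - \frac{19}{4}$ ($T = -5 + \frac{1}{4} = - \frac{19}{4} \approx -4.75$)
$Q{\left(M,I \right)} = -2 + I$
$53 Q{\left(d{\left(4,-4 \right)} T,6 \right)} = 53 \left(-2 + 6\right) = 53 \cdot 4 = 212$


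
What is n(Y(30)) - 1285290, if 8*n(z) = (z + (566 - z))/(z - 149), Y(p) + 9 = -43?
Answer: -1033373443/804 ≈ -1.2853e+6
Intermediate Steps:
Y(p) = -52 (Y(p) = -9 - 43 = -52)
n(z) = 283/(4*(-149 + z)) (n(z) = ((z + (566 - z))/(z - 149))/8 = (566/(-149 + z))/8 = 283/(4*(-149 + z)))
n(Y(30)) - 1285290 = 283/(4*(-149 - 52)) - 1285290 = (283/4)/(-201) - 1285290 = (283/4)*(-1/201) - 1285290 = -283/804 - 1285290 = -1033373443/804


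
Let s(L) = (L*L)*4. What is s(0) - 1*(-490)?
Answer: 490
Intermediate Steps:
s(L) = 4*L² (s(L) = L²*4 = 4*L²)
s(0) - 1*(-490) = 4*0² - 1*(-490) = 4*0 + 490 = 0 + 490 = 490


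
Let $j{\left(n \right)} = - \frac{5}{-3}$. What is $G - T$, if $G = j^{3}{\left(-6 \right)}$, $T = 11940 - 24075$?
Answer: $\frac{327770}{27} \approx 12140.0$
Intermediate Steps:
$j{\left(n \right)} = \frac{5}{3}$ ($j{\left(n \right)} = \left(-5\right) \left(- \frac{1}{3}\right) = \frac{5}{3}$)
$T = -12135$
$G = \frac{125}{27}$ ($G = \left(\frac{5}{3}\right)^{3} = \frac{125}{27} \approx 4.6296$)
$G - T = \frac{125}{27} - -12135 = \frac{125}{27} + 12135 = \frac{327770}{27}$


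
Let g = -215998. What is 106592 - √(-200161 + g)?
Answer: 106592 - I*√416159 ≈ 1.0659e+5 - 645.1*I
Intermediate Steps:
106592 - √(-200161 + g) = 106592 - √(-200161 - 215998) = 106592 - √(-416159) = 106592 - I*√416159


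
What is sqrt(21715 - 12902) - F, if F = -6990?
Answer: 6990 + sqrt(8813) ≈ 7083.9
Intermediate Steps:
sqrt(21715 - 12902) - F = sqrt(21715 - 12902) - 1*(-6990) = sqrt(8813) + 6990 = 6990 + sqrt(8813)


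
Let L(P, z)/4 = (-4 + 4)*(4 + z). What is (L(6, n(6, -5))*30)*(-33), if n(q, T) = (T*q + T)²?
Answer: 0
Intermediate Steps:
n(q, T) = (T + T*q)²
L(P, z) = 0 (L(P, z) = 4*((-4 + 4)*(4 + z)) = 4*(0*(4 + z)) = 4*0 = 0)
(L(6, n(6, -5))*30)*(-33) = (0*30)*(-33) = 0*(-33) = 0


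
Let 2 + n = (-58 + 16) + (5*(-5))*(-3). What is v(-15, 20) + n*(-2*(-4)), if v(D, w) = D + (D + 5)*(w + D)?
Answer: 183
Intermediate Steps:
v(D, w) = D + (5 + D)*(D + w)
n = 31 (n = -2 + ((-58 + 16) + (5*(-5))*(-3)) = -2 + (-42 - 25*(-3)) = -2 + (-42 + 75) = -2 + 33 = 31)
v(-15, 20) + n*(-2*(-4)) = ((-15)² + 5*20 + 6*(-15) - 15*20) + 31*(-2*(-4)) = (225 + 100 - 90 - 300) + 31*8 = -65 + 248 = 183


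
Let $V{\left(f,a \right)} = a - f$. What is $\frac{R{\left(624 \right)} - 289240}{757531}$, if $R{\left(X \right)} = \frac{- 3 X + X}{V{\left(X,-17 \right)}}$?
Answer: $- \frac{185401592}{485577371} \approx -0.38182$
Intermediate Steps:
$R{\left(X \right)} = - \frac{2 X}{-17 - X}$ ($R{\left(X \right)} = \frac{- 3 X + X}{-17 - X} = \frac{\left(-2\right) X}{-17 - X} = - \frac{2 X}{-17 - X}$)
$\frac{R{\left(624 \right)} - 289240}{757531} = \frac{2 \cdot 624 \frac{1}{17 + 624} - 289240}{757531} = \left(2 \cdot 624 \cdot \frac{1}{641} - 289240\right) \frac{1}{757531} = \left(\frac{1248}{641} - 289240\right) \frac{1}{757531} = \left(- \frac{185401592}{641}\right) \frac{1}{757531} = - \frac{185401592}{485577371}$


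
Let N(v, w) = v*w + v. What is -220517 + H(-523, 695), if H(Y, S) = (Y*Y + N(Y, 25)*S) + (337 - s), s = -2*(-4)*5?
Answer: -9397301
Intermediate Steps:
N(v, w) = v + v*w
s = 40 (s = 8*5 = 40)
H(Y, S) = 297 + Y**2 + 26*S*Y (H(Y, S) = (Y*Y + (Y*(1 + 25))*S) + (337 - 1*40) = (Y**2 + (Y*26)*S) + (337 - 40) = (Y**2 + (26*Y)*S) + 297 = (Y**2 + 26*S*Y) + 297 = 297 + Y**2 + 26*S*Y)
-220517 + H(-523, 695) = -220517 + (297 + (-523)**2 + 26*695*(-523)) = -220517 + (297 + 273529 - 9450610) = -220517 - 9176784 = -9397301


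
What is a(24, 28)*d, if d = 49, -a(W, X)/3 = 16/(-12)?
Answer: 196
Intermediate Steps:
a(W, X) = 4 (a(W, X) = -48/(-12) = -48*(-1)/12 = -3*(-4/3) = 4)
a(24, 28)*d = 4*49 = 196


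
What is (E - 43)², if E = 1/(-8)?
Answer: 119025/64 ≈ 1859.8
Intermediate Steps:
E = -⅛ ≈ -0.12500
(E - 43)² = (-⅛ - 43)² = (-345/8)² = 119025/64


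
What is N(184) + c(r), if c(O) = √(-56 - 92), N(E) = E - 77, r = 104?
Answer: 107 + 2*I*√37 ≈ 107.0 + 12.166*I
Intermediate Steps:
N(E) = -77 + E
c(O) = 2*I*√37 (c(O) = √(-148) = 2*I*√37)
N(184) + c(r) = (-77 + 184) + 2*I*√37 = 107 + 2*I*√37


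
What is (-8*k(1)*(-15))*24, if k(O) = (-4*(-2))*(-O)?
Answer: -23040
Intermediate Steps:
k(O) = -8*O (k(O) = 8*(-O) = -8*O)
(-8*k(1)*(-15))*24 = (-(-64)*(-15))*24 = (-8*(-8)*(-15))*24 = (64*(-15))*24 = -960*24 = -23040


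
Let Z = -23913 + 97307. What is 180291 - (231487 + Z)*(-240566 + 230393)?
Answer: 3101734704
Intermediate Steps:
Z = 73394
180291 - (231487 + Z)*(-240566 + 230393) = 180291 - (231487 + 73394)*(-240566 + 230393) = 180291 - 304881*(-10173) = 180291 - 1*(-3101554413) = 180291 + 3101554413 = 3101734704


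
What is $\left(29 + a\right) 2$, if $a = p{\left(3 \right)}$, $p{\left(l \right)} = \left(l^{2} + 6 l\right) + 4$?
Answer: $120$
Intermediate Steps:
$p{\left(l \right)} = 4 + l^{2} + 6 l$
$a = 31$ ($a = 4 + 3^{2} + 6 \cdot 3 = 4 + 9 + 18 = 31$)
$\left(29 + a\right) 2 = \left(29 + 31\right) 2 = 60 \cdot 2 = 120$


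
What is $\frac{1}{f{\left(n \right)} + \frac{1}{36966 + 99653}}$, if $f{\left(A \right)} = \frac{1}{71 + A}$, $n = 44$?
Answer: $\frac{15711185}{136734} \approx 114.9$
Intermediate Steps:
$\frac{1}{f{\left(n \right)} + \frac{1}{36966 + 99653}} = \frac{1}{\frac{1}{71 + 44} + \frac{1}{36966 + 99653}} = \frac{1}{\frac{1}{115} + \frac{1}{136619}} = \frac{1}{\frac{136734}{15711185}} = \frac{15711185}{136734}$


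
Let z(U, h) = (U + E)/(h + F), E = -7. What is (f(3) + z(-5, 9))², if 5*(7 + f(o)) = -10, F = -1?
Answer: 441/4 ≈ 110.25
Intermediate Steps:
f(o) = -9 (f(o) = -7 + (⅕)*(-10) = -7 - 2 = -9)
z(U, h) = (-7 + U)/(-1 + h) (z(U, h) = (U - 7)/(h - 1) = (-7 + U)/(-1 + h))
(f(3) + z(-5, 9))² = (-9 + (-7 - 5)/(-1 + 9))² = (-9 - 12/8)² = (-9 + (⅛)*(-12))² = (-9 - 3/2)² = (-21/2)² = 441/4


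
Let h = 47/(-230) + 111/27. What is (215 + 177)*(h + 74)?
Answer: 31608332/1035 ≈ 30539.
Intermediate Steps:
h = 8087/2070 (h = 47*(-1/230) + 111*(1/27) = -47/230 + 37/9 = 8087/2070 ≈ 3.9068)
(215 + 177)*(h + 74) = (215 + 177)*(8087/2070 + 74) = 392*(161267/2070) = 31608332/1035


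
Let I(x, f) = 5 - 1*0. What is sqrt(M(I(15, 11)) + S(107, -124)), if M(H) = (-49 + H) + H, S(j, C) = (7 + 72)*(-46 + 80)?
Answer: sqrt(2647) ≈ 51.449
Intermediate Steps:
I(x, f) = 5 (I(x, f) = 5 + 0 = 5)
S(j, C) = 2686 (S(j, C) = 79*34 = 2686)
M(H) = -49 + 2*H
sqrt(M(I(15, 11)) + S(107, -124)) = sqrt((-49 + 2*5) + 2686) = sqrt((-49 + 10) + 2686) = sqrt(-39 + 2686) = sqrt(2647)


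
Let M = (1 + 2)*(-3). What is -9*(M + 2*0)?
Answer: 81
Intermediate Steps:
M = -9 (M = 3*(-3) = -9)
-9*(M + 2*0) = -9*(-9 + 2*0) = -9*(-9 + 0) = -9*(-9) = 81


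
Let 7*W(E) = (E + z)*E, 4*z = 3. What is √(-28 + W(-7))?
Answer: I*√87/2 ≈ 4.6637*I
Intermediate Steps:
z = ¾ (z = (¼)*3 = ¾ ≈ 0.75000)
W(E) = E*(¾ + E)/7 (W(E) = ((E + ¾)*E)/7 = ((¾ + E)*E)/7 = (E*(¾ + E))/7 = E*(¾ + E)/7)
√(-28 + W(-7)) = √(-28 + (1/28)*(-7)*(3 + 4*(-7))) = √(-28 + (1/28)*(-7)*(3 - 28)) = √(-28 + (1/28)*(-7)*(-25)) = √(-28 + 25/4) = √(-87/4) = I*√87/2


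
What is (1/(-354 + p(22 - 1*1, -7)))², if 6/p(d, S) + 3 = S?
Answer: 25/3143529 ≈ 7.9528e-6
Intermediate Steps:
p(d, S) = 6/(-3 + S)
(1/(-354 + p(22 - 1*1, -7)))² = (1/(-354 + 6/(-3 - 7)))² = (1/(-354 + 6/(-10)))² = (1/(-354 + 6*(-⅒)))² = (1/(-354 - ⅗))² = (1/(-1773/5))² = (-5/1773)² = 25/3143529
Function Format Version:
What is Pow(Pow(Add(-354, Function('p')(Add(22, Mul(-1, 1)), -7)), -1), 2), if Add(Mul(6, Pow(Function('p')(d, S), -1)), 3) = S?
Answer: Rational(25, 3143529) ≈ 7.9528e-6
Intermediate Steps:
Function('p')(d, S) = Mul(6, Pow(Add(-3, S), -1))
Pow(Pow(Add(-354, Function('p')(Add(22, Mul(-1, 1)), -7)), -1), 2) = Pow(Pow(Add(-354, Mul(6, Pow(Add(-3, -7), -1))), -1), 2) = Pow(Pow(Add(-354, Mul(6, Pow(-10, -1))), -1), 2) = Pow(Pow(Add(-354, Mul(6, Rational(-1, 10))), -1), 2) = Pow(Pow(Add(-354, Rational(-3, 5)), -1), 2) = Pow(Pow(Rational(-1773, 5), -1), 2) = Pow(Rational(-5, 1773), 2) = Rational(25, 3143529)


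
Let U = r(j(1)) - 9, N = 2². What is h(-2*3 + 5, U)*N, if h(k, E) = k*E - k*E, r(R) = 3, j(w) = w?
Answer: 0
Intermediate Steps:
N = 4
U = -6 (U = 3 - 9 = -6)
h(k, E) = 0 (h(k, E) = E*k - E*k = 0)
h(-2*3 + 5, U)*N = 0*4 = 0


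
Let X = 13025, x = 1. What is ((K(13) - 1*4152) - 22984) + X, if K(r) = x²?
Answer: -14110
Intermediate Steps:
K(r) = 1 (K(r) = 1² = 1)
((K(13) - 1*4152) - 22984) + X = ((1 - 1*4152) - 22984) + 13025 = ((1 - 4152) - 22984) + 13025 = (-4151 - 22984) + 13025 = -27135 + 13025 = -14110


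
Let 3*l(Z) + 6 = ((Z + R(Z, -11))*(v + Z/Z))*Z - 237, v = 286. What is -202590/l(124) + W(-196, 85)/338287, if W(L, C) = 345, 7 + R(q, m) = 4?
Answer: -40823030553/291326336947 ≈ -0.14013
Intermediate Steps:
R(q, m) = -3 (R(q, m) = -7 + 4 = -3)
l(Z) = -81 + Z*(-861 + 287*Z)/3 (l(Z) = -2 + (((Z - 3)*(286 + Z/Z))*Z - 237)/3 = -2 + (((-3 + Z)*(286 + 1))*Z - 237)/3 = -2 + (((-3 + Z)*287)*Z - 237)/3 = -2 + ((-861 + 287*Z)*Z - 237)/3 = -2 + (Z*(-861 + 287*Z) - 237)/3 = -2 + (-237 + Z*(-861 + 287*Z))/3 = -2 + (-79 + Z*(-861 + 287*Z)/3) = -81 + Z*(-861 + 287*Z)/3)
-202590/l(124) + W(-196, 85)/338287 = -202590/(-81 - 287*124 + (287/3)*124**2) + 345/338287 = -202590/(-81 - 35588 + (287/3)*15376) + 345*(1/338287) = -202590/(-81 - 35588 + 4412912/3) + 345/338287 = -202590/4305905/3 + 345/338287 = -202590*3/4305905 + 345/338287 = -121554/861181 + 345/338287 = -40823030553/291326336947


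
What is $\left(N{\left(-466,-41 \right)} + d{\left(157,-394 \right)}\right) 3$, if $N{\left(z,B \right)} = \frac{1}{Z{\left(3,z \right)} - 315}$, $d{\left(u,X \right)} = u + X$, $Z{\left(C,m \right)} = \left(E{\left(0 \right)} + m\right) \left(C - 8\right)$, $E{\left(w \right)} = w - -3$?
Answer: $- \frac{1421997}{2000} \approx -711.0$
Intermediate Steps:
$E{\left(w \right)} = 3 + w$ ($E{\left(w \right)} = w + 3 = 3 + w$)
$Z{\left(C,m \right)} = \left(-8 + C\right) \left(3 + m\right)$ ($Z{\left(C,m \right)} = \left(\left(3 + 0\right) + m\right) \left(C - 8\right) = \left(3 + m\right) \left(-8 + C\right) = \left(-8 + C\right) \left(3 + m\right)$)
$d{\left(u,X \right)} = X + u$
$N{\left(z,B \right)} = \frac{1}{-330 - 5 z}$ ($N{\left(z,B \right)} = \frac{1}{\left(-24 - 8 z + 3 \cdot 3 + 3 z\right) - 315} = \frac{1}{\left(-24 - 8 z + 9 + 3 z\right) - 315} = \frac{1}{\left(-15 - 5 z\right) - 315} = \frac{1}{-330 - 5 z}$)
$\left(N{\left(-466,-41 \right)} + d{\left(157,-394 \right)}\right) 3 = \left(- \frac{1}{330 + 5 \left(-466\right)} + \left(-394 + 157\right)\right) 3 = \left(- \frac{1}{330 - 2330} - 237\right) 3 = \left(- \frac{1}{-2000} - 237\right) 3 = \left(\left(-1\right) \left(- \frac{1}{2000}\right) - 237\right) 3 = \left(\frac{1}{2000} - 237\right) 3 = \left(- \frac{473999}{2000}\right) 3 = - \frac{1421997}{2000}$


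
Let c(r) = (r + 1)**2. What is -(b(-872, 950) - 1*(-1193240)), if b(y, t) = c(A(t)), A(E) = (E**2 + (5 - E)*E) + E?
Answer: -33694641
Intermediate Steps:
A(E) = E + E**2 + E*(5 - E) (A(E) = (E**2 + E*(5 - E)) + E = E + E**2 + E*(5 - E))
c(r) = (1 + r)**2
b(y, t) = (1 + 6*t)**2
-(b(-872, 950) - 1*(-1193240)) = -((1 + 6*950)**2 - 1*(-1193240)) = -((1 + 5700)**2 + 1193240) = -(5701**2 + 1193240) = -(32501401 + 1193240) = -1*33694641 = -33694641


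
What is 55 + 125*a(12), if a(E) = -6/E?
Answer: -15/2 ≈ -7.5000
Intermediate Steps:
55 + 125*a(12) = 55 + 125*(-6/12) = 55 + 125*(-6*1/12) = 55 + 125*(-1/2) = 55 - 125/2 = -15/2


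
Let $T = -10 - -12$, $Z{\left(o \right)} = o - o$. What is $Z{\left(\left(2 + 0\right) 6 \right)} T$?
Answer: $0$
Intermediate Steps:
$Z{\left(o \right)} = 0$
$T = 2$ ($T = -10 + 12 = 2$)
$Z{\left(\left(2 + 0\right) 6 \right)} T = 0 \cdot 2 = 0$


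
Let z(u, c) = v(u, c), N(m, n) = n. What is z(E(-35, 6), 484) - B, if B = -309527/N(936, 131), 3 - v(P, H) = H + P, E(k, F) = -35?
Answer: 251101/131 ≈ 1916.8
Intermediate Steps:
v(P, H) = 3 - H - P (v(P, H) = 3 - (H + P) = 3 + (-H - P) = 3 - H - P)
z(u, c) = 3 - c - u
B = -309527/131 ≈ -2362.8
z(E(-35, 6), 484) - B = (3 - 1*484 - 1*(-35)) - 1*(-309527/131) = (3 - 484 + 35) + 309527/131 = -446 + 309527/131 = 251101/131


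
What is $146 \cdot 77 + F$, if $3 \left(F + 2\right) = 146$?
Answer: $\frac{33866}{3} \approx 11289.0$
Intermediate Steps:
$F = \frac{140}{3}$ ($F = -2 + \frac{1}{3} \cdot 146 = -2 + \frac{146}{3} = \frac{140}{3} \approx 46.667$)
$146 \cdot 77 + F = 146 \cdot 77 + \frac{140}{3} = 11242 + \frac{140}{3} = \frac{33866}{3}$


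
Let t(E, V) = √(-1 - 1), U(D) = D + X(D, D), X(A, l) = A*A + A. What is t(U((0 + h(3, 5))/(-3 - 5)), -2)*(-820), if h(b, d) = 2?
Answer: -820*I*√2 ≈ -1159.7*I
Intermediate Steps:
X(A, l) = A + A² (X(A, l) = A² + A = A + A²)
U(D) = D + D*(1 + D)
t(E, V) = I*√2 (t(E, V) = √(-2) = I*√2)
t(U((0 + h(3, 5))/(-3 - 5)), -2)*(-820) = (I*√2)*(-820) = -820*I*√2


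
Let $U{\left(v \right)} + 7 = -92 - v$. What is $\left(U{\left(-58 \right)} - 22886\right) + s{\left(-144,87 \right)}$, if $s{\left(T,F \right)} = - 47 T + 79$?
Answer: $-16080$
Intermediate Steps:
$s{\left(T,F \right)} = 79 - 47 T$
$U{\left(v \right)} = -99 - v$ ($U{\left(v \right)} = -7 - \left(92 + v\right) = -99 - v$)
$\left(U{\left(-58 \right)} - 22886\right) + s{\left(-144,87 \right)} = \left(\left(-99 - -58\right) - 22886\right) + \left(79 - -6768\right) = \left(\left(-99 + 58\right) - 22886\right) + \left(79 + 6768\right) = \left(-41 - 22886\right) + 6847 = -22927 + 6847 = -16080$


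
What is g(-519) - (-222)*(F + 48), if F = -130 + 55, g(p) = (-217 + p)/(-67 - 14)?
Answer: -484778/81 ≈ -5984.9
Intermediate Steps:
g(p) = 217/81 - p/81 (g(p) = (-217 + p)/(-81) = (-217 + p)*(-1/81) = 217/81 - p/81)
F = -75
g(-519) - (-222)*(F + 48) = (217/81 - 1/81*(-519)) - (-222)*(-75 + 48) = (217/81 + 173/27) - (-222)*(-27) = 736/81 - 1*5994 = 736/81 - 5994 = -484778/81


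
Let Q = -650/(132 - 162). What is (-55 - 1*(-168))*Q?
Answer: 7345/3 ≈ 2448.3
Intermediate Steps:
Q = 65/3 (Q = -650/(-30) = -650*(-1/30) = 65/3 ≈ 21.667)
(-55 - 1*(-168))*Q = (-55 - 1*(-168))*(65/3) = (-55 + 168)*(65/3) = 113*(65/3) = 7345/3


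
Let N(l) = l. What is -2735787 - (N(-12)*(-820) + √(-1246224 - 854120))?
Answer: -2745627 - 2*I*√525086 ≈ -2.7456e+6 - 1449.3*I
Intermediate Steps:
-2735787 - (N(-12)*(-820) + √(-1246224 - 854120)) = -2735787 - (-12*(-820) + √(-1246224 - 854120)) = -2735787 - (9840 + √(-2100344)) = -2735787 - (9840 + 2*I*√525086) = -2735787 + (-9840 - 2*I*√525086) = -2745627 - 2*I*√525086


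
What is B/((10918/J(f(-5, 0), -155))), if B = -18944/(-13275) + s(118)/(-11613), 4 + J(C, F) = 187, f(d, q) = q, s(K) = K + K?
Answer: 2204781682/93508166325 ≈ 0.023578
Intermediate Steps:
s(K) = 2*K
J(C, F) = 183 (J(C, F) = -4 + 187 = 183)
B = 72287924/51387525 (B = -18944/(-13275) + (2*118)/(-11613) = -18944*(-1/13275) + 236*(-1/11613) = 18944/13275 - 236/11613 = 72287924/51387525 ≈ 1.4067)
B/((10918/J(f(-5, 0), -155))) = 72287924/(51387525*((10918/183))) = 72287924/(51387525*((10918*(1/183)))) = 72287924/(51387525*(10918/183)) = (72287924/51387525)*(183/10918) = 2204781682/93508166325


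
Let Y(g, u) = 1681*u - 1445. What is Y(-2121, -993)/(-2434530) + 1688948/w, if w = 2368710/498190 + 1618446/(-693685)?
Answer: 7894354791592493238631/11318467877489185 ≈ 6.9748e+5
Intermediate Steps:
w = 83684498361/34558693015 (w = 2368710*(1/498190) + 1618446*(-1/693685) = 236871/49819 - 1618446/693685 = 83684498361/34558693015 ≈ 2.4215)
Y(g, u) = -1445 + 1681*u
Y(-2121, -993)/(-2434530) + 1688948/w = (-1445 + 1681*(-993))/(-2434530) + 1688948/(83684498361/34558693015) = (-1445 - 1669233)*(-1/2434530) + 1688948*(34558693015/83684498361) = -1670678*(-1/2434530) + 58367835450298220/83684498361 = 835339/1217265 + 58367835450298220/83684498361 = 7894354791592493238631/11318467877489185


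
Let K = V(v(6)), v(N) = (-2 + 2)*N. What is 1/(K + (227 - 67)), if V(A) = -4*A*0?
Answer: 1/160 ≈ 0.0062500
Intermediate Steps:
v(N) = 0 (v(N) = 0*N = 0)
V(A) = 0
K = 0
1/(K + (227 - 67)) = 1/(0 + (227 - 67)) = 1/(0 + 160) = 1/160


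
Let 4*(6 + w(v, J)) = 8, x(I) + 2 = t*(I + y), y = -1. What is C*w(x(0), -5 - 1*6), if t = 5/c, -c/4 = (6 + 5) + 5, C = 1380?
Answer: -5520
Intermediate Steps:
c = -64 (c = -4*((6 + 5) + 5) = -4*(11 + 5) = -4*16 = -64)
t = -5/64 (t = 5/(-64) = 5*(-1/64) = -5/64 ≈ -0.078125)
x(I) = -123/64 - 5*I/64 (x(I) = -2 - 5*(I - 1)/64 = -2 - 5*(-1 + I)/64 = -2 + (5/64 - 5*I/64) = -123/64 - 5*I/64)
w(v, J) = -4 (w(v, J) = -6 + (¼)*8 = -6 + 2 = -4)
C*w(x(0), -5 - 1*6) = 1380*(-4) = -5520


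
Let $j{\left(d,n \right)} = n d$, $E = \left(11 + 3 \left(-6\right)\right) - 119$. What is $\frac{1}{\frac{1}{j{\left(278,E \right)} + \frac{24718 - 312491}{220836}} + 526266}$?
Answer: $\frac{7735731181}{4071052305479310} \approx 1.9002 \cdot 10^{-6}$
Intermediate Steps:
$E = -126$ ($E = \left(11 - 18\right) - 119 = -7 - 119 = -126$)
$j{\left(d,n \right)} = d n$
$\frac{1}{\frac{1}{j{\left(278,E \right)} + \frac{24718 - 312491}{220836}} + 526266} = \frac{1}{\frac{1}{278 \left(-126\right) + \frac{24718 - 312491}{220836}} + 526266} = \frac{1}{\frac{1}{-35028 - \frac{287773}{220836}} + 526266} = \frac{1}{\frac{1}{- \frac{7735731181}{220836}} + 526266} = \frac{1}{- \frac{220836}{7735731181} + 526266} = \frac{1}{\frac{4071052305479310}{7735731181}} = \frac{7735731181}{4071052305479310}$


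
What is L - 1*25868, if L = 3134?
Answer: -22734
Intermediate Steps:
L - 1*25868 = 3134 - 1*25868 = 3134 - 25868 = -22734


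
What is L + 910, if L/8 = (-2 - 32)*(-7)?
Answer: 2814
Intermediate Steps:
L = 1904 (L = 8*((-2 - 32)*(-7)) = 8*(-34*(-7)) = 8*238 = 1904)
L + 910 = 1904 + 910 = 2814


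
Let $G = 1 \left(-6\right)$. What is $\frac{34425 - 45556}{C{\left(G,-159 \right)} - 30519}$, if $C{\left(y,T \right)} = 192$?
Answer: $\frac{11131}{30327} \approx 0.36703$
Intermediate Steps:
$G = -6$
$\frac{34425 - 45556}{C{\left(G,-159 \right)} - 30519} = \frac{34425 - 45556}{192 - 30519} = - \frac{11131}{-30327} = \left(-11131\right) \left(- \frac{1}{30327}\right) = \frac{11131}{30327}$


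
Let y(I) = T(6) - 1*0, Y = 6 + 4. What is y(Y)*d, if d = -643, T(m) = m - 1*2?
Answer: -2572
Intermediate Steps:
T(m) = -2 + m (T(m) = m - 2 = -2 + m)
Y = 10
y(I) = 4 (y(I) = (-2 + 6) - 1*0 = 4 + 0 = 4)
y(Y)*d = 4*(-643) = -2572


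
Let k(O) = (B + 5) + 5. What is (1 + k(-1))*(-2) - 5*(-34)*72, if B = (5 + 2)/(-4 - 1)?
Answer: 61104/5 ≈ 12221.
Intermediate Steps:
B = -7/5 (B = 7/(-5) = 7*(-1/5) = -7/5 ≈ -1.4000)
k(O) = 43/5 (k(O) = (-7/5 + 5) + 5 = 18/5 + 5 = 43/5)
(1 + k(-1))*(-2) - 5*(-34)*72 = (1 + 43/5)*(-2) - 5*(-34)*72 = (48/5)*(-2) + 170*72 = -96/5 + 12240 = 61104/5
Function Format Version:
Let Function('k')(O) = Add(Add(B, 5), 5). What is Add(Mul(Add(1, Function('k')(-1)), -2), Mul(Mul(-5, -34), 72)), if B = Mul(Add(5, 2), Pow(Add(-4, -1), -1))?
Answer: Rational(61104, 5) ≈ 12221.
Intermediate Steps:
B = Rational(-7, 5) (B = Mul(7, Pow(-5, -1)) = Mul(7, Rational(-1, 5)) = Rational(-7, 5) ≈ -1.4000)
Function('k')(O) = Rational(43, 5) (Function('k')(O) = Add(Add(Rational(-7, 5), 5), 5) = Add(Rational(18, 5), 5) = Rational(43, 5))
Add(Mul(Add(1, Function('k')(-1)), -2), Mul(Mul(-5, -34), 72)) = Add(Mul(Add(1, Rational(43, 5)), -2), Mul(Mul(-5, -34), 72)) = Add(Mul(Rational(48, 5), -2), Mul(170, 72)) = Add(Rational(-96, 5), 12240) = Rational(61104, 5)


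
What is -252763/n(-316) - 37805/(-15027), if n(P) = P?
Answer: 3810215981/4748532 ≈ 802.40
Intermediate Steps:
-252763/n(-316) - 37805/(-15027) = -252763/(-316) - 37805/(-15027) = -252763*(-1/316) - 37805*(-1/15027) = 252763/316 + 37805/15027 = 3810215981/4748532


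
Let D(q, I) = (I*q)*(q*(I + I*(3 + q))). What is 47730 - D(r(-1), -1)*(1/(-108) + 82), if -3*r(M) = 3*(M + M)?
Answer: 411860/9 ≈ 45762.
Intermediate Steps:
r(M) = -2*M (r(M) = -(M + M) = -2*M)
D(q, I) = I*q²*(I + I*(3 + q))
47730 - D(r(-1), -1)*(1/(-108) + 82) = 47730 - (-1)²*(-2*(-1))²*(4 - 2*(-1))*(1/(-108) + 82) = 47730 - 1*2²*(4 + 2)*(-1/108 + 82) = 47730 - 1*4*6*8855/108 = 47730 - 24*8855/108 = 47730 - 1*17710/9 = 47730 - 17710/9 = 411860/9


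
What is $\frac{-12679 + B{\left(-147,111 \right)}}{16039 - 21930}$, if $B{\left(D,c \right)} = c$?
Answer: $\frac{12568}{5891} \approx 2.1334$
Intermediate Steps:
$\frac{-12679 + B{\left(-147,111 \right)}}{16039 - 21930} = \frac{-12679 + 111}{16039 - 21930} = - \frac{12568}{16039 - 21930} = - \frac{12568}{-5891} = \left(-12568\right) \left(- \frac{1}{5891}\right) = \frac{12568}{5891}$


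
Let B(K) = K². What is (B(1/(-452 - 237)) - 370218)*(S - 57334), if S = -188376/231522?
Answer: 636376573957627778/29980457 ≈ 2.1226e+10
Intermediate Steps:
S = -668/821 (S = -188376*1/231522 = -668/821 ≈ -0.81364)
(B(1/(-452 - 237)) - 370218)*(S - 57334) = ((1/(-452 - 237))² - 370218)*(-668/821 - 57334) = ((1/(-689))² - 370218)*(-47071882/821) = ((-1/689)² - 370218)*(-47071882/821) = (1/474721 - 370218)*(-47071882/821) = -175750259177/474721*(-47071882/821) = 636376573957627778/29980457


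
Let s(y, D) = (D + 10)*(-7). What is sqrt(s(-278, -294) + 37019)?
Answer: sqrt(39007) ≈ 197.50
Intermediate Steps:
s(y, D) = -70 - 7*D (s(y, D) = (10 + D)*(-7) = -70 - 7*D)
sqrt(s(-278, -294) + 37019) = sqrt((-70 - 7*(-294)) + 37019) = sqrt((-70 + 2058) + 37019) = sqrt(1988 + 37019) = sqrt(39007)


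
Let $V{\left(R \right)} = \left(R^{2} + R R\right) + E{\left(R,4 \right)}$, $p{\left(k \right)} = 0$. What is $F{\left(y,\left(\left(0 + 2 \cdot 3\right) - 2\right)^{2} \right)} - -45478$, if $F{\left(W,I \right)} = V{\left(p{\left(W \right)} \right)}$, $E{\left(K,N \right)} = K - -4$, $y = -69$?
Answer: $45482$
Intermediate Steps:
$E{\left(K,N \right)} = 4 + K$ ($E{\left(K,N \right)} = K + 4 = 4 + K$)
$V{\left(R \right)} = 4 + R + 2 R^{2}$ ($V{\left(R \right)} = \left(R^{2} + R R\right) + \left(4 + R\right) = \left(R^{2} + R^{2}\right) + \left(4 + R\right) = 2 R^{2} + \left(4 + R\right) = 4 + R + 2 R^{2}$)
$F{\left(W,I \right)} = 4$ ($F{\left(W,I \right)} = 4 + 0 + 2 \cdot 0^{2} = 4 + 0 + 2 \cdot 0 = 4 + 0 + 0 = 4$)
$F{\left(y,\left(\left(0 + 2 \cdot 3\right) - 2\right)^{2} \right)} - -45478 = 4 - -45478 = 4 + 45478 = 45482$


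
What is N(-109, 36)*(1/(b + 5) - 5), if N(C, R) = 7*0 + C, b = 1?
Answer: 3161/6 ≈ 526.83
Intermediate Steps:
N(C, R) = C (N(C, R) = 0 + C = C)
N(-109, 36)*(1/(b + 5) - 5) = -109*(1/(1 + 5) - 5) = -109*(1/6 - 5) = -109*(-29/6) = 3161/6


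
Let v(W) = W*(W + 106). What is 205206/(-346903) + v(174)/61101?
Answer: 1454274118/7065373401 ≈ 0.20583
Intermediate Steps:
v(W) = W*(106 + W)
205206/(-346903) + v(174)/61101 = 205206/(-346903) + (174*(106 + 174))/61101 = 205206*(-1/346903) + (174*280)*(1/61101) = -205206/346903 + 48720*(1/61101) = -205206/346903 + 16240/20367 = 1454274118/7065373401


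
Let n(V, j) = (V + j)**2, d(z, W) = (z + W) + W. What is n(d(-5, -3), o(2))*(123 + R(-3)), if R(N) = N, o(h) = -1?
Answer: 17280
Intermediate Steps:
d(z, W) = z + 2*W (d(z, W) = (W + z) + W = z + 2*W)
n(d(-5, -3), o(2))*(123 + R(-3)) = ((-5 + 2*(-3)) - 1)**2*(123 - 3) = ((-5 - 6) - 1)**2*120 = (-11 - 1)**2*120 = (-12)**2*120 = 144*120 = 17280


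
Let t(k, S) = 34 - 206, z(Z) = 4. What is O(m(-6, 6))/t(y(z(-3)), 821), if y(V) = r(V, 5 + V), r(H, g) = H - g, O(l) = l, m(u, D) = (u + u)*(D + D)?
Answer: 36/43 ≈ 0.83721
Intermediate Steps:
m(u, D) = 4*D*u (m(u, D) = (2*u)*(2*D) = 4*D*u)
y(V) = -5 (y(V) = V - (5 + V) = V + (-5 - V) = -5)
t(k, S) = -172
O(m(-6, 6))/t(y(z(-3)), 821) = (4*6*(-6))/(-172) = -144*(-1/172) = 36/43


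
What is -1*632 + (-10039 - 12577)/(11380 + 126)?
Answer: -331564/523 ≈ -633.97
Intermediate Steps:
-1*632 + (-10039 - 12577)/(11380 + 126) = -632 - 22616/11506 = -632 - 22616*1/11506 = -632 - 1028/523 = -331564/523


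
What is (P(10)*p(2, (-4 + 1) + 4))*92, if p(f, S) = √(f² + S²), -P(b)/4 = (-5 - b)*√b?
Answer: 27600*√2 ≈ 39032.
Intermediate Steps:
P(b) = -4*√b*(-5 - b) (P(b) = -4*(-5 - b)*√b = -4*√b*(-5 - b))
p(f, S) = √(S² + f²)
(P(10)*p(2, (-4 + 1) + 4))*92 = ((4*√10*(5 + 10))*√(((-4 + 1) + 4)² + 2²))*92 = ((4*√10*15)*√((-3 + 4)² + 4))*92 = ((60*√10)*√(1² + 4))*92 = ((60*√10)*√(1 + 4))*92 = ((60*√10)*√5)*92 = (300*√2)*92 = 27600*√2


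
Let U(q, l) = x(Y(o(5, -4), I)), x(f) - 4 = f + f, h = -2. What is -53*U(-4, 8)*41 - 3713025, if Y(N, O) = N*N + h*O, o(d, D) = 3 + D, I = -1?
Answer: -3734755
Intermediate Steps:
Y(N, O) = N² - 2*O (Y(N, O) = N*N - 2*O = N² - 2*O)
x(f) = 4 + 2*f (x(f) = 4 + (f + f) = 4 + 2*f)
U(q, l) = 10 (U(q, l) = 4 + 2*((3 - 4)² - 2*(-1)) = 4 + 2*((-1)² + 2) = 4 + 2*(1 + 2) = 4 + 2*3 = 4 + 6 = 10)
-53*U(-4, 8)*41 - 3713025 = -53*10*41 - 3713025 = -530*41 - 3713025 = -21730 - 3713025 = -3734755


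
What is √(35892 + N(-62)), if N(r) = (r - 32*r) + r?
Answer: 22*√78 ≈ 194.30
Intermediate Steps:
N(r) = -30*r (N(r) = -31*r + r = -30*r)
√(35892 + N(-62)) = √(35892 - 30*(-62)) = √(35892 + 1860) = √37752 = 22*√78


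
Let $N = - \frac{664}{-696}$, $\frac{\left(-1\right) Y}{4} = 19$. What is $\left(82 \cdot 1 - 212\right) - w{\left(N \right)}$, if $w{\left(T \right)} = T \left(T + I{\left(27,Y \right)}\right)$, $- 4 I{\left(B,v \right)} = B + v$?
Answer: $- \frac{4317265}{30276} \approx -142.6$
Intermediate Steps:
$Y = -76$ ($Y = \left(-4\right) 19 = -76$)
$I{\left(B,v \right)} = - \frac{B}{4} - \frac{v}{4}$ ($I{\left(B,v \right)} = - \frac{B + v}{4} = - \frac{B}{4} - \frac{v}{4}$)
$N = \frac{83}{87}$ ($N = \left(-664\right) \left(- \frac{1}{696}\right) = \frac{83}{87} \approx 0.95402$)
$w{\left(T \right)} = T \left(\frac{49}{4} + T\right)$ ($w{\left(T \right)} = T \left(T - - \frac{49}{4}\right) = T \left(T + \left(- \frac{27}{4} + 19\right)\right) = T \left(T + \frac{49}{4}\right) = T \left(\frac{49}{4} + T\right)$)
$\left(82 \cdot 1 - 212\right) - w{\left(N \right)} = \left(82 \cdot 1 - 212\right) - \frac{1}{4} \cdot \frac{83}{87} \left(49 + 4 \cdot \frac{83}{87}\right) = \left(82 - 212\right) - \frac{1}{4} \cdot \frac{83}{87} \left(49 + \frac{332}{87}\right) = -130 - \frac{1}{4} \cdot \frac{83}{87} \cdot \frac{4595}{87} = -130 - \frac{381385}{30276} = - \frac{4317265}{30276}$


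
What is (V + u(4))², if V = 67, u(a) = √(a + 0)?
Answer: 4761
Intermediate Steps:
u(a) = √a
(V + u(4))² = (67 + √4)² = (67 + 2)² = 69² = 4761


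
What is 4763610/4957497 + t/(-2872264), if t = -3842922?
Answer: 606178144431/263689632652 ≈ 2.2988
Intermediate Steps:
4763610/4957497 + t/(-2872264) = 4763610/4957497 - 3842922/(-2872264) = 4763610*(1/4957497) - 3842922*(-1/2872264) = 176430/183611 + 1921461/1436132 = 606178144431/263689632652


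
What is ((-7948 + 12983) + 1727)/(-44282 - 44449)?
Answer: -2254/29577 ≈ -0.076208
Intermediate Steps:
((-7948 + 12983) + 1727)/(-44282 - 44449) = (5035 + 1727)/(-88731) = 6762*(-1/88731) = -2254/29577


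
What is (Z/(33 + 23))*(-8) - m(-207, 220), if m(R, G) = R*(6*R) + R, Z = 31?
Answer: -1798240/7 ≈ -2.5689e+5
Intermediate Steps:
m(R, G) = R + 6*R**2 (m(R, G) = 6*R**2 + R = R + 6*R**2)
(Z/(33 + 23))*(-8) - m(-207, 220) = (31/(33 + 23))*(-8) - (-207)*(1 + 6*(-207)) = (31/56)*(-8) - (-207)*(1 - 1242) = (31*(1/56))*(-8) - (-207)*(-1241) = (31/56)*(-8) - 1*256887 = -31/7 - 256887 = -1798240/7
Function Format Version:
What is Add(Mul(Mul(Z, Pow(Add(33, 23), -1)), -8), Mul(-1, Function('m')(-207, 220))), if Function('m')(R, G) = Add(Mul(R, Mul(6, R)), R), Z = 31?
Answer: Rational(-1798240, 7) ≈ -2.5689e+5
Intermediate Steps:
Function('m')(R, G) = Add(R, Mul(6, Pow(R, 2))) (Function('m')(R, G) = Add(Mul(6, Pow(R, 2)), R) = Add(R, Mul(6, Pow(R, 2))))
Add(Mul(Mul(Z, Pow(Add(33, 23), -1)), -8), Mul(-1, Function('m')(-207, 220))) = Add(Mul(Mul(31, Pow(Add(33, 23), -1)), -8), Mul(-1, Mul(-207, Add(1, Mul(6, -207))))) = Add(Mul(Mul(31, Pow(56, -1)), -8), Mul(-1, Mul(-207, Add(1, -1242)))) = Add(Mul(Mul(31, Rational(1, 56)), -8), Mul(-1, Mul(-207, -1241))) = Add(Mul(Rational(31, 56), -8), Mul(-1, 256887)) = Add(Rational(-31, 7), -256887) = Rational(-1798240, 7)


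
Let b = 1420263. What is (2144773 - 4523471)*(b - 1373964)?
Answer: -110131338702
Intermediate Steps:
(2144773 - 4523471)*(b - 1373964) = (2144773 - 4523471)*(1420263 - 1373964) = -2378698*46299 = -110131338702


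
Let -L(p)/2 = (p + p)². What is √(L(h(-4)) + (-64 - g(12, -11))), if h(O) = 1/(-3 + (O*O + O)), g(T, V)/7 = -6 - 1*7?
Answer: √2179/9 ≈ 5.1866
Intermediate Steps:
g(T, V) = -91 (g(T, V) = 7*(-6 - 1*7) = 7*(-6 - 7) = 7*(-13) = -91)
h(O) = 1/(-3 + O + O²) (h(O) = 1/(-3 + (O² + O)) = 1/(-3 + (O + O²)) = 1/(-3 + O + O²))
L(p) = -8*p² (L(p) = -2*(p + p)² = -2*4*p² = -8*p²)
√(L(h(-4)) + (-64 - g(12, -11))) = √(-8/(-3 - 4 + (-4)²)² + (-64 - 1*(-91))) = √(-8/(-3 - 4 + 16)² + (-64 + 91)) = √(-8*(1/9)² + 27) = √(-8*(⅑)² + 27) = √(-8*1/81 + 27) = √(-8/81 + 27) = √(2179/81) = √2179/9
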